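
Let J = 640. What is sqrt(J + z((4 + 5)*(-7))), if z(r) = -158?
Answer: sqrt(482) ≈ 21.954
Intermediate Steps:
sqrt(J + z((4 + 5)*(-7))) = sqrt(640 - 158) = sqrt(482)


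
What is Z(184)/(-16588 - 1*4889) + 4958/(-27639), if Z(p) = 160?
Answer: -999146/5347773 ≈ -0.18683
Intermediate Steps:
Z(184)/(-16588 - 1*4889) + 4958/(-27639) = 160/(-16588 - 1*4889) + 4958/(-27639) = 160/(-16588 - 4889) + 4958*(-1/27639) = 160/(-21477) - 134/747 = 160*(-1/21477) - 134/747 = -160/21477 - 134/747 = -999146/5347773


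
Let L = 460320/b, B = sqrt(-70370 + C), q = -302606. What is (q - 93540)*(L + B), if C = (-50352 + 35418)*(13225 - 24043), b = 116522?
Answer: -13025280480/8323 - 396146*sqrt(161485642) ≈ -5.0357e+9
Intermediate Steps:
C = 161556012 (C = -14934*(-10818) = 161556012)
B = sqrt(161485642) (B = sqrt(-70370 + 161556012) = sqrt(161485642) ≈ 12708.)
L = 32880/8323 (L = 460320/116522 = 460320*(1/116522) = 32880/8323 ≈ 3.9505)
(q - 93540)*(L + B) = (-302606 - 93540)*(32880/8323 + sqrt(161485642)) = -396146*(32880/8323 + sqrt(161485642)) = -13025280480/8323 - 396146*sqrt(161485642)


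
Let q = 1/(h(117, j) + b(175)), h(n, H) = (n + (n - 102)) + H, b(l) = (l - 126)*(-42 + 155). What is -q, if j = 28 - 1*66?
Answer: -1/5631 ≈ -0.00017759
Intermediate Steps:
b(l) = -14238 + 113*l (b(l) = (-126 + l)*113 = -14238 + 113*l)
j = -38 (j = 28 - 66 = -38)
h(n, H) = -102 + H + 2*n (h(n, H) = (n + (-102 + n)) + H = (-102 + 2*n) + H = -102 + H + 2*n)
q = 1/5631 (q = 1/((-102 - 38 + 2*117) + (-14238 + 113*175)) = 1/((-102 - 38 + 234) + (-14238 + 19775)) = 1/(94 + 5537) = 1/5631 ≈ 0.00017759)
-q = -1*1/5631 = -1/5631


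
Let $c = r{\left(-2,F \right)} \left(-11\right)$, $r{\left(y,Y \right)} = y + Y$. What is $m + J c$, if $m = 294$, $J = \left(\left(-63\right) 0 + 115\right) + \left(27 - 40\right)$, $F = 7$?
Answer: $-5316$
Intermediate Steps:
$r{\left(y,Y \right)} = Y + y$
$c = -55$ ($c = \left(7 - 2\right) \left(-11\right) = 5 \left(-11\right) = -55$)
$J = 102$ ($J = \left(0 + 115\right) + \left(27 - 40\right) = 115 - 13 = 102$)
$m + J c = 294 + 102 \left(-55\right) = 294 - 5610 = -5316$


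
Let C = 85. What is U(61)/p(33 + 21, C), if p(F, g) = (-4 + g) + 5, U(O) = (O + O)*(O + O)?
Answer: 7442/43 ≈ 173.07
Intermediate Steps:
U(O) = 4*O² (U(O) = (2*O)*(2*O) = 4*O²)
p(F, g) = 1 + g
U(61)/p(33 + 21, C) = (4*61²)/(1 + 85) = (4*3721)/86 = 14884*(1/86) = 7442/43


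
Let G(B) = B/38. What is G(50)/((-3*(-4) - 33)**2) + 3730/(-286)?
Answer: -15623260/1198197 ≈ -13.039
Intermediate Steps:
G(B) = B/38 (G(B) = B*(1/38) = B/38)
G(50)/((-3*(-4) - 33)**2) + 3730/(-286) = ((1/38)*50)/((-3*(-4) - 33)**2) + 3730/(-286) = 25/(19*((12 - 33)**2)) + 3730*(-1/286) = 25/(19*((-21)**2)) - 1865/143 = (25/19)/441 - 1865/143 = (25/19)*(1/441) - 1865/143 = 25/8379 - 1865/143 = -15623260/1198197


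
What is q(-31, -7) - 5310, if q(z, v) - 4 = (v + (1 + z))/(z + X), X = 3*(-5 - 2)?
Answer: -275875/52 ≈ -5305.3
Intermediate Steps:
X = -21 (X = 3*(-7) = -21)
q(z, v) = 4 + (1 + v + z)/(-21 + z) (q(z, v) = 4 + (v + (1 + z))/(z - 21) = 4 + (1 + v + z)/(-21 + z))
q(-31, -7) - 5310 = (-83 - 7 + 5*(-31))/(-21 - 31) - 5310 = (-83 - 7 - 155)/(-52) - 5310 = -1/52*(-245) - 5310 = 245/52 - 5310 = -275875/52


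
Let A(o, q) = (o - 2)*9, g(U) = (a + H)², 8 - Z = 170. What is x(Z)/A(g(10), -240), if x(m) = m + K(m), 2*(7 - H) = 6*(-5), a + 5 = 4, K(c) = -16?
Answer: -178/3951 ≈ -0.045052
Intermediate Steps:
Z = -162 (Z = 8 - 1*170 = 8 - 170 = -162)
a = -1 (a = -5 + 4 = -1)
H = 22 (H = 7 - 3*(-5) = 7 - ½*(-30) = 7 + 15 = 22)
x(m) = -16 + m (x(m) = m - 16 = -16 + m)
g(U) = 441 (g(U) = (-1 + 22)² = 21² = 441)
A(o, q) = -18 + 9*o (A(o, q) = (-2 + o)*9 = -18 + 9*o)
x(Z)/A(g(10), -240) = (-16 - 162)/(-18 + 9*441) = -178/(-18 + 3969) = -178/3951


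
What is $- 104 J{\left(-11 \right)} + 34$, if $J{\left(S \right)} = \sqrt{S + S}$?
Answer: $34 - 104 i \sqrt{22} \approx 34.0 - 487.8 i$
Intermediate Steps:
$J{\left(S \right)} = \sqrt{2} \sqrt{S}$ ($J{\left(S \right)} = \sqrt{2 S} = \sqrt{2} \sqrt{S}$)
$- 104 J{\left(-11 \right)} + 34 = - 104 \sqrt{2} \sqrt{-11} + 34 = - 104 \sqrt{2} i \sqrt{11} + 34 = - 104 i \sqrt{22} + 34 = 34 - 104 i \sqrt{22}$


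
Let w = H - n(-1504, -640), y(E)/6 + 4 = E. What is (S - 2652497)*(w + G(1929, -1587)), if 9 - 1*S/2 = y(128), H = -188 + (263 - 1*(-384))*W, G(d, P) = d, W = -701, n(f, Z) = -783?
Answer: 1197000158241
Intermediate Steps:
y(E) = -24 + 6*E
H = -453735 (H = -188 + (263 - 1*(-384))*(-701) = -188 + (263 + 384)*(-701) = -188 + 647*(-701) = -188 - 453547 = -453735)
S = -1470 (S = 18 - 2*(-24 + 6*128) = 18 - 2*(-24 + 768) = 18 - 2*744 = 18 - 1488 = -1470)
w = -452952 (w = -453735 - 1*(-783) = -453735 + 783 = -452952)
(S - 2652497)*(w + G(1929, -1587)) = (-1470 - 2652497)*(-452952 + 1929) = -2653967*(-451023) = 1197000158241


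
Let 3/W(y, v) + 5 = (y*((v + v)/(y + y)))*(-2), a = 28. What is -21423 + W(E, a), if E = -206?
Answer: -1306806/61 ≈ -21423.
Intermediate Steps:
W(y, v) = 3/(-5 - 2*v) (W(y, v) = 3/(-5 + (y*((v + v)/(y + y)))*(-2)) = 3/(-5 + (y*((2*v)/((2*y))))*(-2)) = 3/(-5 + (y*((2*v)*(1/(2*y))))*(-2)) = 3/(-5 + (y*(v/y))*(-2)) = 3/(-5 + v*(-2)) = 3/(-5 - 2*v))
-21423 + W(E, a) = -21423 - 3/(5 + 2*28) = -21423 - 3/(5 + 56) = -21423 - 3/61 = -1306806/61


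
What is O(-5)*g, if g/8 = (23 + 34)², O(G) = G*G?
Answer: 649800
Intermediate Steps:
O(G) = G²
g = 25992 (g = 8*(23 + 34)² = 8*57² = 8*3249 = 25992)
O(-5)*g = (-5)²*25992 = 25*25992 = 649800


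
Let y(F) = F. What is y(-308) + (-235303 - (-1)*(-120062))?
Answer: -355673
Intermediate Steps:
y(-308) + (-235303 - (-1)*(-120062)) = -308 + (-235303 - (-1)*(-120062)) = -308 + (-235303 - 1*120062) = -308 + (-235303 - 120062) = -308 - 355365 = -355673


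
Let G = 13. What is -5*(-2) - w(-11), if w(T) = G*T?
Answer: 153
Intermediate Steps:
w(T) = 13*T
-5*(-2) - w(-11) = -5*(-2) - 13*(-11) = 10 - 1*(-143) = 10 + 143 = 153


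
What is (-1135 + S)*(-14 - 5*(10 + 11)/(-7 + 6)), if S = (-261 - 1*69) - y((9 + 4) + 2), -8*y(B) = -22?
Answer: -534261/4 ≈ -1.3357e+5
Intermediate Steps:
y(B) = 11/4 (y(B) = -⅛*(-22) = 11/4)
S = -1331/4 (S = (-261 - 1*69) - 1*11/4 = (-261 - 69) - 11/4 = -330 - 11/4 = -1331/4 ≈ -332.75)
(-1135 + S)*(-14 - 5*(10 + 11)/(-7 + 6)) = (-1135 - 1331/4)*(-14 - 5*(10 + 11)/(-7 + 6)) = -5871*(-14 - 105/(-1))/4 = -5871*(-14 - 105*(-1))/4 = -5871*(-14 - 5*(-21))/4 = -5871*(-14 + 105)/4 = -5871/4*91 = -534261/4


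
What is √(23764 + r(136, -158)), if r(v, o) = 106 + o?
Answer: 4*√1482 ≈ 153.99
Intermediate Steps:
√(23764 + r(136, -158)) = √(23764 + (106 - 158)) = √(23764 - 52) = √23712 = 4*√1482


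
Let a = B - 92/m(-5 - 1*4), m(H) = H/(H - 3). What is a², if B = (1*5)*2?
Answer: 114244/9 ≈ 12694.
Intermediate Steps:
B = 10 (B = 5*2 = 10)
m(H) = H/(-3 + H)
a = -338/3 (a = 10 - 92/((-5 - 1*4)/(-3 + (-5 - 1*4))) = 10 - 92/((-5 - 4)/(-3 + (-5 - 4))) = 10 - 92/((-9/(-3 - 9))) = 10 - 92/((-9/(-12))) = 10 - 92/((-9*(-1/12))) = 10 - 92/¾ = 10 - 92*4/3 = 10 - 1*368/3 = 10 - 368/3 = -338/3 ≈ -112.67)
a² = (-338/3)² = 114244/9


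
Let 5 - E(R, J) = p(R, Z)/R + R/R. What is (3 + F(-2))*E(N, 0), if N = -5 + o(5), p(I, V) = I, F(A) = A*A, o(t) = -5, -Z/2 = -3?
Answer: 21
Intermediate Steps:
Z = 6 (Z = -2*(-3) = 6)
F(A) = A²
N = -10 (N = -5 - 5 = -10)
E(R, J) = 3 (E(R, J) = 5 - (R/R + R/R) = 5 - (1 + 1) = 5 - 1*2 = 5 - 2 = 3)
(3 + F(-2))*E(N, 0) = (3 + (-2)²)*3 = (3 + 4)*3 = 7*3 = 21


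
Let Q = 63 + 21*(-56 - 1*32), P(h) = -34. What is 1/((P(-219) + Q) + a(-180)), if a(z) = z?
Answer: -1/1999 ≈ -0.00050025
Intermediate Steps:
Q = -1785 (Q = 63 + 21*(-56 - 32) = 63 + 21*(-88) = 63 - 1848 = -1785)
1/((P(-219) + Q) + a(-180)) = 1/((-34 - 1785) - 180) = 1/(-1819 - 180) = 1/(-1999) = -1/1999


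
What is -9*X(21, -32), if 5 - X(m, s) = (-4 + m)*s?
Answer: -4941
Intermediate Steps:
X(m, s) = 5 - s*(-4 + m) (X(m, s) = 5 - (-4 + m)*s = 5 - s*(-4 + m))
-9*X(21, -32) = -9*(5 + 4*(-32) - 1*21*(-32)) = -9*(5 - 128 + 672) = -9*549 = -4941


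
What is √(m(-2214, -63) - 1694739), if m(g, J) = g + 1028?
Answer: 5*I*√67837 ≈ 1302.3*I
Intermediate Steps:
m(g, J) = 1028 + g
√(m(-2214, -63) - 1694739) = √((1028 - 2214) - 1694739) = √(-1186 - 1694739) = √(-1695925) = 5*I*√67837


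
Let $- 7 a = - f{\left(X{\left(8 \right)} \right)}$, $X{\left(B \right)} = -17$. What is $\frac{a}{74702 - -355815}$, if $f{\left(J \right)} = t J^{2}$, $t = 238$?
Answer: $\frac{9826}{430517} \approx 0.022824$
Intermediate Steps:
$f{\left(J \right)} = 238 J^{2}$
$a = 9826$ ($a = - \frac{\left(-1\right) 238 \left(-17\right)^{2}}{7} = - \frac{\left(-1\right) 238 \cdot 289}{7} = - \frac{\left(-1\right) 68782}{7} = \left(- \frac{1}{7}\right) \left(-68782\right) = 9826$)
$\frac{a}{74702 - -355815} = \frac{9826}{74702 - -355815} = \frac{9826}{74702 + 355815} = \frac{9826}{430517}$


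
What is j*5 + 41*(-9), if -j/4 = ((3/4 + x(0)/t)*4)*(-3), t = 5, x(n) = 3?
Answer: -45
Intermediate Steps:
j = 324/5 (j = -4*(3/4 + 3/5)*4*(-3) = -4*(27/20)*4*(-3) = -108*(-3)/5 = -4*(-81/5) = 324/5 ≈ 64.800)
j*5 + 41*(-9) = (324/5)*5 + 41*(-9) = 324 - 369 = -45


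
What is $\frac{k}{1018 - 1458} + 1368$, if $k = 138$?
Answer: $\frac{300891}{220} \approx 1367.7$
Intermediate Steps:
$\frac{k}{1018 - 1458} + 1368 = \frac{1}{1018 - 1458} \cdot 138 + 1368 = \frac{1}{-440} \cdot 138 + 1368 = \left(- \frac{1}{440}\right) 138 + 1368 = - \frac{69}{220} + 1368 = \frac{300891}{220}$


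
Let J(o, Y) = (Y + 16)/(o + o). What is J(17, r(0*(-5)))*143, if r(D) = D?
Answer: 1144/17 ≈ 67.294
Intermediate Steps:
J(o, Y) = (16 + Y)/(2*o) (J(o, Y) = (16 + Y)/((2*o)) = (16 + Y)*(1/(2*o)) = (16 + Y)/(2*o))
J(17, r(0*(-5)))*143 = ((1/2)*(16 + 0*(-5))/17)*143 = ((1/2)*(1/17)*(16 + 0))*143 = ((1/2)*(1/17)*16)*143 = (8/17)*143 = 1144/17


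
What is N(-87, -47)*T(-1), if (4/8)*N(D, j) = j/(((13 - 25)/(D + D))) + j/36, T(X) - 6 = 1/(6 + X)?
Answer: -762011/90 ≈ -8466.8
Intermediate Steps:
T(X) = 6 + 1/(6 + X)
N(D, j) = j/18 - D*j/3 (N(D, j) = 2*(j/(((13 - 25)/(D + D))) + j/36) = 2*(j/((-12*1/(2*D))) + j*(1/36)) = 2*(j/((-6/D)) + j/36) = 2*(j*(-D/6) + j/36) = 2*(-D*j/6 + j/36) = 2*(j/36 - D*j/6) = j/18 - D*j/3)
N(-87, -47)*T(-1) = ((1/18)*(-47)*(1 - 6*(-87)))*((37 + 6*(-1))/(6 - 1)) = ((1/18)*(-47)*(1 + 522))*((37 - 6)/5) = ((1/18)*(-47)*523)*((⅕)*31) = -24581/18*31/5 = -762011/90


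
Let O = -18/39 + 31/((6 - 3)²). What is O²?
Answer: 121801/13689 ≈ 8.8977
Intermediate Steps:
O = 349/117 (O = -18*1/39 + 31/(3²) = -6/13 + 31/9 = 349/117 ≈ 2.9829)
O² = (349/117)² = 121801/13689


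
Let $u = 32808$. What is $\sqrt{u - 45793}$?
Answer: $7 i \sqrt{265} \approx 113.95 i$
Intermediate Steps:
$\sqrt{u - 45793} = \sqrt{32808 - 45793} = \sqrt{-12985} = 7 i \sqrt{265}$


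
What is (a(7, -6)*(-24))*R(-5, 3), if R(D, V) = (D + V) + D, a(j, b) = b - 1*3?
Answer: -1512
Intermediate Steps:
a(j, b) = -3 + b (a(j, b) = b - 3 = -3 + b)
R(D, V) = V + 2*D
(a(7, -6)*(-24))*R(-5, 3) = ((-3 - 6)*(-24))*(3 + 2*(-5)) = (-9*(-24))*(3 - 10) = 216*(-7) = -1512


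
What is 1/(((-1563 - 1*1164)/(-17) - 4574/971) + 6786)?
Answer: 16507/114586661 ≈ 0.00014406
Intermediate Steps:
1/(((-1563 - 1*1164)/(-17) - 4574/971) + 6786) = 1/(((-1563 - 1164)*(-1/17) - 4574*1/971) + 6786) = 1/((-2727*(-1/17) - 4574/971) + 6786) = 1/((2727/17 - 4574/971) + 6786) = 1/(2570159/16507 + 6786) = 1/(114586661/16507) = 16507/114586661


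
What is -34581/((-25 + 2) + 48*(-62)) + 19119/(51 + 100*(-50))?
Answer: 113803488/14842051 ≈ 7.6676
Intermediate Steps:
-34581/((-25 + 2) + 48*(-62)) + 19119/(51 + 100*(-50)) = -34581/(-23 - 2976) + 19119/(51 - 5000) = -34581/(-2999) + 19119/(-4949) = -34581*(-1/2999) + 19119*(-1/4949) = 34581/2999 - 19119/4949 = 113803488/14842051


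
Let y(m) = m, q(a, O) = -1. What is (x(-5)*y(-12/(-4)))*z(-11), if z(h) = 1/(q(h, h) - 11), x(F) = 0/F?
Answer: 0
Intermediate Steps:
x(F) = 0
z(h) = -1/12 (z(h) = 1/(-1 - 11) = 1/(-12) = -1/12)
(x(-5)*y(-12/(-4)))*z(-11) = (0*(-12/(-4)))*(-1/12) = (0*(-12*(-¼)))*(-1/12) = (0*3)*(-1/12) = 0*(-1/12) = 0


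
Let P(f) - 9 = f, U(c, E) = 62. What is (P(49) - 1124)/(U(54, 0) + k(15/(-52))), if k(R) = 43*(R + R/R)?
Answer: -55432/4815 ≈ -11.512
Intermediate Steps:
P(f) = 9 + f
k(R) = 43 + 43*R (k(R) = 43*(R + 1) = 43*(1 + R) = 43 + 43*R)
(P(49) - 1124)/(U(54, 0) + k(15/(-52))) = ((9 + 49) - 1124)/(62 + (43 + 43*(15/(-52)))) = (58 - 1124)/(62 + (43 + 43*(15*(-1/52)))) = -1066/(62 + (43 + 43*(-15/52))) = -1066/(62 + (43 - 645/52)) = -1066/(62 + 1591/52) = -1066/4815/52 = -1066*52/4815 = -55432/4815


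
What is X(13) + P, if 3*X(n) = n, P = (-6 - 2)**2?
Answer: 205/3 ≈ 68.333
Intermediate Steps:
P = 64 (P = (-8)**2 = 64)
X(n) = n/3
X(13) + P = (1/3)*13 + 64 = 13/3 + 64 = 205/3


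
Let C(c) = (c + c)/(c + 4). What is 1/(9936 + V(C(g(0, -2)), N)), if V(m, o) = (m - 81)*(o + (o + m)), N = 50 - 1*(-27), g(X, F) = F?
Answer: -1/2680 ≈ -0.00037313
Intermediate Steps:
C(c) = 2*c/(4 + c) (C(c) = (2*c)/(4 + c) = 2*c/(4 + c))
N = 77 (N = 50 + 27 = 77)
V(m, o) = (-81 + m)*(m + 2*o) (V(m, o) = (-81 + m)*(o + (m + o)) = (-81 + m)*(m + 2*o))
1/(9936 + V(C(g(0, -2)), N)) = 1/(9936 + ((2*(-2)/(4 - 2))² - 162*77 - 162*(-2)/(4 - 2) + 2*(2*(-2)/(4 - 2))*77)) = 1/(9936 + ((2*(-2)/2)² - 12474 - 162*(-2)/2 + 2*(2*(-2)/2)*77)) = 1/(9936 + ((2*(-2)*(½))² - 12474 - 162*(-2)/2 + 2*(2*(-2)*(½))*77)) = 1/(9936 + ((-2)² - 12474 - 81*(-2) + 2*(-2)*77)) = 1/(9936 + (4 - 12474 + 162 - 308)) = 1/(9936 - 12616) = 1/(-2680) = -1/2680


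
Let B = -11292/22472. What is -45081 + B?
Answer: -253267881/5618 ≈ -45082.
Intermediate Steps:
B = -2823/5618 (B = -11292*1/22472 = -2823/5618 ≈ -0.50249)
-45081 + B = -45081 - 2823/5618 = -253267881/5618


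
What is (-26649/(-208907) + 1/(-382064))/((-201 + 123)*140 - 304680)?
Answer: -10181414629/25189880381548800 ≈ -4.0419e-7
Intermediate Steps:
(-26649/(-208907) + 1/(-382064))/((-201 + 123)*140 - 304680) = (-26649*(-1/208907) - 1/382064)/(-78*140 - 304680) = (26649/208907 - 1/382064)/(-10920 - 304680) = (10181414629/79815844048)/(-315600) = (10181414629/79815844048)*(-1/315600) = -10181414629/25189880381548800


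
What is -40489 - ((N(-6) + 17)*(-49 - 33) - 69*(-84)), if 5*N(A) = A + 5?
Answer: -224537/5 ≈ -44907.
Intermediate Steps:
N(A) = 1 + A/5 (N(A) = (A + 5)/5 = (5 + A)/5 = 1 + A/5)
-40489 - ((N(-6) + 17)*(-49 - 33) - 69*(-84)) = -40489 - (((1 + (⅕)*(-6)) + 17)*(-49 - 33) - 69*(-84)) = -40489 - (((1 - 6/5) + 17)*(-82) + 5796) = -40489 - ((-⅕ + 17)*(-82) + 5796) = -40489 - ((84/5)*(-82) + 5796) = -40489 - (-6888/5 + 5796) = -40489 - 1*22092/5 = -40489 - 22092/5 = -224537/5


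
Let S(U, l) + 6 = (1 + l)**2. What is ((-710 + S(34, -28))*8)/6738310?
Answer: 52/3369155 ≈ 1.5434e-5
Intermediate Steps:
S(U, l) = -6 + (1 + l)**2
((-710 + S(34, -28))*8)/6738310 = ((-710 + (-6 + (1 - 28)**2))*8)/6738310 = ((-710 + (-6 + (-27)**2))*8)*(1/6738310) = ((-710 + (-6 + 729))*8)*(1/6738310) = ((-710 + 723)*8)*(1/6738310) = (13*8)*(1/6738310) = 104*(1/6738310) = 52/3369155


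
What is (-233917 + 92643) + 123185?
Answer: -18089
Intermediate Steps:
(-233917 + 92643) + 123185 = -141274 + 123185 = -18089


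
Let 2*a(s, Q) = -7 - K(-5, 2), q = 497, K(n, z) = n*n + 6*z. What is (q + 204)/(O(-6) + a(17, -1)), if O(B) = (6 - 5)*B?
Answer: -701/28 ≈ -25.036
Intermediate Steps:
K(n, z) = n² + 6*z
a(s, Q) = -22 (a(s, Q) = (-7 - ((-5)² + 6*2))/2 = (-7 - (25 + 12))/2 = (-7 - 1*37)/2 = (-7 - 37)/2 = (½)*(-44) = -22)
O(B) = B (O(B) = 1*B = B)
(q + 204)/(O(-6) + a(17, -1)) = (497 + 204)/(-6 - 22) = 701/(-28) = 701*(-1/28) = -701/28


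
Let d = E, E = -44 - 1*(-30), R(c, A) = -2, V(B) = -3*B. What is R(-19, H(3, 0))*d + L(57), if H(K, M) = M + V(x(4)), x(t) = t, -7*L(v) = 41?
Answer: 155/7 ≈ 22.143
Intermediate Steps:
L(v) = -41/7 (L(v) = -⅐*41 = -41/7)
H(K, M) = -12 + M (H(K, M) = M - 3*4 = M - 12 = -12 + M)
E = -14 (E = -44 + 30 = -14)
d = -14
R(-19, H(3, 0))*d + L(57) = -2*(-14) - 41/7 = 28 - 41/7 = 155/7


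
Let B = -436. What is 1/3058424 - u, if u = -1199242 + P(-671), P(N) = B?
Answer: 3669123987473/3058424 ≈ 1.1997e+6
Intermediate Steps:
P(N) = -436
u = -1199678 (u = -1199242 - 436 = -1199678)
1/3058424 - u = 1/3058424 - 1*(-1199678) = 1/3058424 + 1199678 = 3669123987473/3058424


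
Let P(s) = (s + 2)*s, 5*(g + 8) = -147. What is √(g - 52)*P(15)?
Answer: 51*I*√2235 ≈ 2411.1*I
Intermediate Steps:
g = -187/5 (g = -8 + (⅕)*(-147) = -8 - 147/5 = -187/5 ≈ -37.400)
P(s) = s*(2 + s) (P(s) = (2 + s)*s = s*(2 + s))
√(g - 52)*P(15) = √(-187/5 - 52)*(15*(2 + 15)) = √(-447/5)*(15*17) = (I*√2235/5)*255 = 51*I*√2235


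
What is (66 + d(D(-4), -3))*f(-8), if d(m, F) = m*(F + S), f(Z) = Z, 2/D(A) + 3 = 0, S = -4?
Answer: -1696/3 ≈ -565.33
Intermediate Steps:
D(A) = -⅔ (D(A) = 2/(-3 + 0) = 2/(-3) = 2*(-⅓) = -⅔)
d(m, F) = m*(-4 + F) (d(m, F) = m*(F - 4) = m*(-4 + F))
(66 + d(D(-4), -3))*f(-8) = (66 - 2*(-4 - 3)/3)*(-8) = (66 - ⅔*(-7))*(-8) = (66 + 14/3)*(-8) = (212/3)*(-8) = -1696/3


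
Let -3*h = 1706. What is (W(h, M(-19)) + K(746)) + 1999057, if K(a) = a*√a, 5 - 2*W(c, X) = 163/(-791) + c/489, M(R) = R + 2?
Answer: 2319703440905/1160397 + 746*√746 ≈ 2.0194e+6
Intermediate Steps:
h = -1706/3 (h = -⅓*1706 = -1706/3 ≈ -568.67)
M(R) = 2 + R
W(c, X) = 2059/791 - c/978 (W(c, X) = 5/2 - (163/(-791) + c/489)/2 = 5/2 - (163*(-1/791) + c*(1/489))/2 = 5/2 - (-163/791 + c/489)/2 = 5/2 + (163/1582 - c/978) = 2059/791 - c/978)
K(a) = a^(3/2)
(W(h, M(-19)) + K(746)) + 1999057 = ((2059/791 - 1/978*(-1706/3)) + 746^(3/2)) + 1999057 = ((2059/791 + 853/1467) + 746*√746) + 1999057 = (3695276/1160397 + 746*√746) + 1999057 = 2319703440905/1160397 + 746*√746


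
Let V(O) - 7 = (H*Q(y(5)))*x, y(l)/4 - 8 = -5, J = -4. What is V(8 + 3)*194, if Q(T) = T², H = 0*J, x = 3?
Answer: 1358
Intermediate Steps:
H = 0 (H = 0*(-4) = 0)
y(l) = 12 (y(l) = 32 + 4*(-5) = 32 - 20 = 12)
V(O) = 7 (V(O) = 7 + (0*12²)*3 = 7 + (0*144)*3 = 7 + 0*3 = 7 + 0 = 7)
V(8 + 3)*194 = 7*194 = 1358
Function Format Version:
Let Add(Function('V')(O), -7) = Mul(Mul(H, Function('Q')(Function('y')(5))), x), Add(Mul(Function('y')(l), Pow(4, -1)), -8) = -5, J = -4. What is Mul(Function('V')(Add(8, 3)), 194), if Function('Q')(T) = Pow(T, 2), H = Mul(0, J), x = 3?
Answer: 1358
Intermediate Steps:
H = 0 (H = Mul(0, -4) = 0)
Function('y')(l) = 12 (Function('y')(l) = Add(32, Mul(4, -5)) = Add(32, -20) = 12)
Function('V')(O) = 7 (Function('V')(O) = Add(7, Mul(Mul(0, Pow(12, 2)), 3)) = Add(7, Mul(Mul(0, 144), 3)) = Add(7, Mul(0, 3)) = Add(7, 0) = 7)
Mul(Function('V')(Add(8, 3)), 194) = Mul(7, 194) = 1358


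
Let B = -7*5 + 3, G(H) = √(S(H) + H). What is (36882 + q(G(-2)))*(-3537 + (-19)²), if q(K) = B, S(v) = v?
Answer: -117035600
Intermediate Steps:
G(H) = √2*√H (G(H) = √(H + H) = √(2*H) = √2*√H)
B = -32 (B = -35 + 3 = -32)
q(K) = -32
(36882 + q(G(-2)))*(-3537 + (-19)²) = (36882 - 32)*(-3537 + (-19)²) = 36850*(-3537 + 361) = 36850*(-3176) = -117035600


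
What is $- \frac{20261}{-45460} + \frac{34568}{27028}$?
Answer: $\frac{18267893}{10592180} \approx 1.7247$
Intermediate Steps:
$- \frac{20261}{-45460} + \frac{34568}{27028} = \left(-20261\right) \left(- \frac{1}{45460}\right) + 34568 \cdot \frac{1}{27028} = \frac{20261}{45460} + \frac{298}{233} = \frac{18267893}{10592180}$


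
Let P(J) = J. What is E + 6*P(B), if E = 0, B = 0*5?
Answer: 0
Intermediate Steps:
B = 0
E + 6*P(B) = 0 + 6*0 = 0 + 0 = 0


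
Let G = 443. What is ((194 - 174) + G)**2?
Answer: 214369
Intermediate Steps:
((194 - 174) + G)**2 = ((194 - 174) + 443)**2 = (20 + 443)**2 = 463**2 = 214369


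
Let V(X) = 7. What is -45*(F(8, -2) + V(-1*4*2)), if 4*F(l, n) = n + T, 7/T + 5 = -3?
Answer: -9045/32 ≈ -282.66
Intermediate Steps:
T = -7/8 (T = 7/(-5 - 3) = 7/(-8) = 7*(-⅛) = -7/8 ≈ -0.87500)
F(l, n) = -7/32 + n/4 (F(l, n) = (n - 7/8)/4 = (-7/8 + n)/4 = -7/32 + n/4)
-45*(F(8, -2) + V(-1*4*2)) = -45*((-7/32 + (¼)*(-2)) + 7) = -45*((-7/32 - ½) + 7) = -45*(-23/32 + 7) = -45*201/32 = -9045/32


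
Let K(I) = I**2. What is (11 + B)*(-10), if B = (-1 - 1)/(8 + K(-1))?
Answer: -970/9 ≈ -107.78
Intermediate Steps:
B = -2/9 (B = (-1 - 1)/(8 + (-1)**2) = -2/(8 + 1) = -2/9 ≈ -0.22222)
(11 + B)*(-10) = (11 - 2/9)*(-10) = (97/9)*(-10) = -970/9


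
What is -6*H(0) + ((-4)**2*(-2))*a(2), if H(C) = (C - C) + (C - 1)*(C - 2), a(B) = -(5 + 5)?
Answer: 308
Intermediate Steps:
a(B) = -10 (a(B) = -1*10 = -10)
H(C) = (-1 + C)*(-2 + C) (H(C) = 0 + (-1 + C)*(-2 + C) = (-1 + C)*(-2 + C))
-6*H(0) + ((-4)**2*(-2))*a(2) = -6*(2 + 0**2 - 3*0) + ((-4)**2*(-2))*(-10) = -6*(2 + 0 + 0) + (16*(-2))*(-10) = -6*2 - 32*(-10) = -12 + 320 = 308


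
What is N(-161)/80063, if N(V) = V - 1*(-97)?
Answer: -64/80063 ≈ -0.00079937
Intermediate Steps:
N(V) = 97 + V (N(V) = V + 97 = 97 + V)
N(-161)/80063 = (97 - 161)/80063 = -64*1/80063 = -64/80063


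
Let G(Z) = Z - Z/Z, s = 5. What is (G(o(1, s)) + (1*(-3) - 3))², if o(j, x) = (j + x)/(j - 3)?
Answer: 100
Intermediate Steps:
o(j, x) = (j + x)/(-3 + j)
G(Z) = -1 + Z (G(Z) = Z - 1*1 = Z - 1 = -1 + Z)
(G(o(1, s)) + (1*(-3) - 3))² = ((-1 + (1 + 5)/(-3 + 1)) + (1*(-3) - 3))² = ((-1 + 6/(-2)) + (-3 - 3))² = ((-1 - ½*6) - 6)² = ((-1 - 3) - 6)² = (-4 - 6)² = (-10)² = 100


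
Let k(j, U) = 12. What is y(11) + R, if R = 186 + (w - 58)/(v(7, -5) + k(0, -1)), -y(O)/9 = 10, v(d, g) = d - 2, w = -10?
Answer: 92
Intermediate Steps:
v(d, g) = -2 + d
y(O) = -90 (y(O) = -9*10 = -90)
R = 182 (R = 186 + (-10 - 58)/((-2 + 7) + 12) = 186 - 68/(5 + 12) = 186 - 68/17 = 186 - 68*1/17 = 186 - 4 = 182)
y(11) + R = -90 + 182 = 92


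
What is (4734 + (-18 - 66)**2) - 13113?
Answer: -1323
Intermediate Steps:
(4734 + (-18 - 66)**2) - 13113 = (4734 + (-84)**2) - 13113 = (4734 + 7056) - 13113 = 11790 - 13113 = -1323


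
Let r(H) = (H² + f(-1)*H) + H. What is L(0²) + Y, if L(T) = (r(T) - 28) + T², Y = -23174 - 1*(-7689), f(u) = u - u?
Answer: -15513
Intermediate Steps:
f(u) = 0
Y = -15485 (Y = -23174 + 7689 = -15485)
r(H) = H + H² (r(H) = (H² + 0*H) + H = (H² + 0) + H = H² + H = H + H²)
L(T) = -28 + T² + T*(1 + T) (L(T) = (T*(1 + T) - 28) + T² = (-28 + T*(1 + T)) + T² = -28 + T² + T*(1 + T))
L(0²) + Y = (-28 + 0² + 2*(0²)²) - 15485 = (-28 + 0 + 2*0²) - 15485 = (-28 + 0 + 2*0) - 15485 = (-28 + 0 + 0) - 15485 = -28 - 15485 = -15513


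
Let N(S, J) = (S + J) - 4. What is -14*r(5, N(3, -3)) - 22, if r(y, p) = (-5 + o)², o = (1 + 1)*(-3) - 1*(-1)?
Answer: -1422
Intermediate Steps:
o = -5 (o = 2*(-3) + 1 = -6 + 1 = -5)
N(S, J) = -4 + J + S (N(S, J) = (J + S) - 4 = -4 + J + S)
r(y, p) = 100 (r(y, p) = (-5 - 5)² = (-10)² = 100)
-14*r(5, N(3, -3)) - 22 = -14*100 - 22 = -1400 - 22 = -1422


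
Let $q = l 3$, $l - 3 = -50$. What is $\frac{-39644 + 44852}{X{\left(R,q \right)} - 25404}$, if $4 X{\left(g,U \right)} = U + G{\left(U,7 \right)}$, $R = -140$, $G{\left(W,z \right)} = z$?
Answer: $- \frac{10416}{50875} \approx -0.20474$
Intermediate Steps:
$l = -47$ ($l = 3 - 50 = -47$)
$q = -141$ ($q = \left(-47\right) 3 = -141$)
$X{\left(g,U \right)} = \frac{7}{4} + \frac{U}{4}$ ($X{\left(g,U \right)} = \frac{U + 7}{4} = \frac{7 + U}{4} = \frac{7}{4} + \frac{U}{4}$)
$\frac{-39644 + 44852}{X{\left(R,q \right)} - 25404} = \frac{-39644 + 44852}{\left(\frac{7}{4} + \frac{1}{4} \left(-141\right)\right) - 25404} = \frac{5208}{\left(\frac{7}{4} - \frac{141}{4}\right) - 25404} = \frac{5208}{- \frac{67}{2} - 25404} = \frac{5208}{- \frac{50875}{2}} = 5208 \left(- \frac{2}{50875}\right) = - \frac{10416}{50875}$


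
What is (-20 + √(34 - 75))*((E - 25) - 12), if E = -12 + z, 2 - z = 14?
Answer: 1220 - 61*I*√41 ≈ 1220.0 - 390.59*I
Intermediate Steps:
z = -12 (z = 2 - 1*14 = 2 - 14 = -12)
E = -24 (E = -12 - 12 = -24)
(-20 + √(34 - 75))*((E - 25) - 12) = (-20 + √(34 - 75))*((-24 - 25) - 12) = (-20 + √(-41))*(-49 - 12) = (-20 + I*√41)*(-61) = 1220 - 61*I*√41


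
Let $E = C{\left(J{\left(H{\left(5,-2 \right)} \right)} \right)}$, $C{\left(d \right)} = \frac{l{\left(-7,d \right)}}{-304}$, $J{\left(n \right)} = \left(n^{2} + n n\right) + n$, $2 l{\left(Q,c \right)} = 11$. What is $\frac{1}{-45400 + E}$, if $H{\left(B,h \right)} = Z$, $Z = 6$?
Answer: $- \frac{608}{27603211} \approx -2.2026 \cdot 10^{-5}$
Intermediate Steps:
$l{\left(Q,c \right)} = \frac{11}{2}$ ($l{\left(Q,c \right)} = \frac{1}{2} \cdot 11 = \frac{11}{2}$)
$H{\left(B,h \right)} = 6$
$J{\left(n \right)} = n + 2 n^{2}$ ($J{\left(n \right)} = \left(n^{2} + n^{2}\right) + n = 2 n^{2} + n = n + 2 n^{2}$)
$C{\left(d \right)} = - \frac{11}{608}$ ($C{\left(d \right)} = \frac{11}{2 \left(-304\right)} = \frac{11}{2} \left(- \frac{1}{304}\right) = - \frac{11}{608}$)
$E = - \frac{11}{608} \approx -0.018092$
$\frac{1}{-45400 + E} = \frac{1}{-45400 - \frac{11}{608}} = \frac{1}{- \frac{27603211}{608}} = - \frac{608}{27603211}$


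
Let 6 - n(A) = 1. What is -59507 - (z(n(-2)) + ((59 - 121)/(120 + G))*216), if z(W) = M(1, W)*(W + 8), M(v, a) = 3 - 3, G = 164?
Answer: -4221649/71 ≈ -59460.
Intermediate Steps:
n(A) = 5 (n(A) = 6 - 1*1 = 6 - 1 = 5)
M(v, a) = 0
z(W) = 0 (z(W) = 0*(W + 8) = 0*(8 + W) = 0)
-59507 - (z(n(-2)) + ((59 - 121)/(120 + G))*216) = -59507 - (0 + ((59 - 121)/(120 + 164))*216) = -59507 - (0 - 62/284*216) = -59507 - (0 - 62*1/284*216) = -59507 - (0 - 31/142*216) = -59507 - (0 - 3348/71) = -59507 - 1*(-3348/71) = -59507 + 3348/71 = -4221649/71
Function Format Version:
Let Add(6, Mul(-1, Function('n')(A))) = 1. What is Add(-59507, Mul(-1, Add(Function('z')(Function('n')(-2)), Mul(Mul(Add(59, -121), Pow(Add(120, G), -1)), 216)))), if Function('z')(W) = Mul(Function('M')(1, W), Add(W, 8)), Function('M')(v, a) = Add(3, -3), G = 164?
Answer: Rational(-4221649, 71) ≈ -59460.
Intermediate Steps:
Function('n')(A) = 5 (Function('n')(A) = Add(6, Mul(-1, 1)) = Add(6, -1) = 5)
Function('M')(v, a) = 0
Function('z')(W) = 0 (Function('z')(W) = Mul(0, Add(W, 8)) = Mul(0, Add(8, W)) = 0)
Add(-59507, Mul(-1, Add(Function('z')(Function('n')(-2)), Mul(Mul(Add(59, -121), Pow(Add(120, G), -1)), 216)))) = Add(-59507, Mul(-1, Add(0, Mul(Mul(Add(59, -121), Pow(Add(120, 164), -1)), 216)))) = Add(-59507, Mul(-1, Add(0, Mul(Mul(-62, Pow(284, -1)), 216)))) = Add(-59507, Mul(-1, Add(0, Mul(Mul(-62, Rational(1, 284)), 216)))) = Add(-59507, Mul(-1, Add(0, Mul(Rational(-31, 142), 216)))) = Add(-59507, Mul(-1, Add(0, Rational(-3348, 71)))) = Add(-59507, Mul(-1, Rational(-3348, 71))) = Add(-59507, Rational(3348, 71)) = Rational(-4221649, 71)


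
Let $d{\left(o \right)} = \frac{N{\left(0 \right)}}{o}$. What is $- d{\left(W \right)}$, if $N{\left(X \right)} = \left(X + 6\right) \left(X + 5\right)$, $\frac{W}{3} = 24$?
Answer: $- \frac{5}{12} \approx -0.41667$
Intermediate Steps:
$W = 72$ ($W = 3 \cdot 24 = 72$)
$N{\left(X \right)} = \left(5 + X\right) \left(6 + X\right)$ ($N{\left(X \right)} = \left(6 + X\right) \left(5 + X\right) = \left(5 + X\right) \left(6 + X\right)$)
$d{\left(o \right)} = \frac{30}{o}$ ($d{\left(o \right)} = \frac{30 + 0^{2} + 11 \cdot 0}{o} = \frac{30 + 0 + 0}{o} = \frac{30}{o}$)
$- d{\left(W \right)} = - \frac{30}{72} = \left(-1\right) \frac{5}{12} = - \frac{5}{12}$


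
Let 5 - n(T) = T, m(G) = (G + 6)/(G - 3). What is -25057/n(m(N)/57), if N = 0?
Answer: -1428249/287 ≈ -4976.5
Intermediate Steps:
m(G) = (6 + G)/(-3 + G)
n(T) = 5 - T
-25057/n(m(N)/57) = -25057/(5 - (6 + 0)/(-3 + 0)/57) = -25057/(5 - 6/(-3)/57) = -25057/(5 - (-1/3*6)/57) = -25057/(5 - (-2)/57) = -25057/(5 - 1*(-2/57)) = -25057/(5 + 2/57) = -25057/287/57 = -25057*57/287 = -1428249/287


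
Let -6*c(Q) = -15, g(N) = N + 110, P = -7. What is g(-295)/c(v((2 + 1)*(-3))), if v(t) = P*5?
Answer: -74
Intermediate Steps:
g(N) = 110 + N
v(t) = -35 (v(t) = -7*5 = -35)
c(Q) = 5/2 (c(Q) = -⅙*(-15) = 5/2)
g(-295)/c(v((2 + 1)*(-3))) = (110 - 295)/(5/2) = -185*⅖ = -74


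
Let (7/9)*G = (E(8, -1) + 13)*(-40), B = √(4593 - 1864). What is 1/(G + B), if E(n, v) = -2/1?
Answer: -27720/15547879 - 49*√2729/15547879 ≈ -0.0019475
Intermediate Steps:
E(n, v) = -2 (E(n, v) = -2*1 = -2)
B = √2729 ≈ 52.240
G = -3960/7 (G = 9*((-2 + 13)*(-40))/7 = 9*(11*(-40))/7 = (9/7)*(-440) = -3960/7 ≈ -565.71)
1/(G + B) = 1/(-3960/7 + √2729)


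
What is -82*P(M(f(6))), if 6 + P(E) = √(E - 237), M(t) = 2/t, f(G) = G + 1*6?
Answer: 492 - 287*I*√174/3 ≈ 492.0 - 1261.9*I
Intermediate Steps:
f(G) = 6 + G (f(G) = G + 6 = 6 + G)
P(E) = -6 + √(-237 + E) (P(E) = -6 + √(E - 237) = -6 + √(-237 + E))
-82*P(M(f(6))) = -82*(-6 + √(-237 + 2/(6 + 6))) = -82*(-6 + √(-237 + 2/12)) = -82*(-6 + √(-237 + 2*(1/12))) = -82*(-6 + √(-237 + ⅙)) = -82*(-6 + √(-1421/6)) = -82*(-6 + 7*I*√174/6) = 492 - 287*I*√174/3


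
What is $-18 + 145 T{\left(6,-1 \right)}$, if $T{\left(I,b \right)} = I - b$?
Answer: $997$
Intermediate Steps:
$-18 + 145 T{\left(6,-1 \right)} = -18 + 145 \left(6 - -1\right) = -18 + 145 \left(6 + 1\right) = -18 + 145 \cdot 7 = -18 + 1015 = 997$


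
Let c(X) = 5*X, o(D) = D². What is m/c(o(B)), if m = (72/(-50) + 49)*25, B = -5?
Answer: 1189/125 ≈ 9.5120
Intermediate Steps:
m = 1189 (m = (72*(-1/50) + 49)*25 = (-36/25 + 49)*25 = (1189/25)*25 = 1189)
m/c(o(B)) = 1189/((5*(-5)²)) = 1189/((5*25)) = 1189/125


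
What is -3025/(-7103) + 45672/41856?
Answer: 18792609/12387632 ≈ 1.5170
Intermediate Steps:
-3025/(-7103) + 45672/41856 = -3025*(-1/7103) + 45672*(1/41856) = 3025/7103 + 1903/1744 = 18792609/12387632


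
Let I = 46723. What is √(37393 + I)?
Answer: 2*√21029 ≈ 290.03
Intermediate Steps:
√(37393 + I) = √(37393 + 46723) = √84116 = 2*√21029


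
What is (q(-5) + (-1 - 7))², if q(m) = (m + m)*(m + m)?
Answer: 8464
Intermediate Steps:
q(m) = 4*m² (q(m) = (2*m)*(2*m) = 4*m²)
(q(-5) + (-1 - 7))² = (4*(-5)² + (-1 - 7))² = (4*25 - 8)² = (100 - 8)² = 92² = 8464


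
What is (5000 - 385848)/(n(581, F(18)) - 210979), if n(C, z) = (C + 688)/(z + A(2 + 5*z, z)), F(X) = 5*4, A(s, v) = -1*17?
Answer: 95212/52639 ≈ 1.8088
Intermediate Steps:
A(s, v) = -17
F(X) = 20
n(C, z) = (688 + C)/(-17 + z) (n(C, z) = (C + 688)/(z - 17) = (688 + C)/(-17 + z))
(5000 - 385848)/(n(581, F(18)) - 210979) = (5000 - 385848)/((688 + 581)/(-17 + 20) - 210979) = -380848/(1269/3 - 210979) = -380848/((⅓)*1269 - 210979) = -380848/(423 - 210979) = -380848/(-210556) = -380848*(-1/210556) = 95212/52639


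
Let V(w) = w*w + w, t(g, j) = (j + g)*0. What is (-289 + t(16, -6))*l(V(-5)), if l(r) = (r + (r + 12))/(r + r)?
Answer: -3757/10 ≈ -375.70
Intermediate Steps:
t(g, j) = 0 (t(g, j) = (g + j)*0 = 0)
V(w) = w + w² (V(w) = w² + w = w + w²)
l(r) = (12 + 2*r)/(2*r) (l(r) = (r + (12 + r))/((2*r)) = (12 + 2*r)*(1/(2*r)) = (12 + 2*r)/(2*r))
(-289 + t(16, -6))*l(V(-5)) = (-289 + 0)*((6 - 5*(1 - 5))/((-5*(1 - 5)))) = -289*(6 - 5*(-4))/((-5*(-4))) = -289*(6 + 20)/20 = -289*26/20 = -289*13/10 = -3757/10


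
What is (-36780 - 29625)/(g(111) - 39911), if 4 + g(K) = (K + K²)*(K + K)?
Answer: -22135/906663 ≈ -0.024414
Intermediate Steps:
g(K) = -4 + 2*K*(K + K²) (g(K) = -4 + (K + K²)*(K + K) = -4 + (K + K²)*(2*K) = -4 + 2*K*(K + K²))
(-36780 - 29625)/(g(111) - 39911) = (-36780 - 29625)/((-4 + 2*111² + 2*111³) - 39911) = -66405/((-4 + 2*12321 + 2*1367631) - 39911) = -66405/((-4 + 24642 + 2735262) - 39911) = -66405/(2759900 - 39911) = -66405/2719989 = -66405*1/2719989 = -22135/906663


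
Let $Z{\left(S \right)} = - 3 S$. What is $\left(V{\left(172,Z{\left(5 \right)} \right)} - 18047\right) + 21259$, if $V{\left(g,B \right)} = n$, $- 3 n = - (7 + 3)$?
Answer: $\frac{9646}{3} \approx 3215.3$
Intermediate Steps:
$n = \frac{10}{3}$ ($n = - \frac{\left(-1\right) \left(7 + 3\right)}{3} = - \frac{\left(-1\right) 10}{3} = \left(- \frac{1}{3}\right) \left(-10\right) = \frac{10}{3} \approx 3.3333$)
$V{\left(g,B \right)} = \frac{10}{3}$
$\left(V{\left(172,Z{\left(5 \right)} \right)} - 18047\right) + 21259 = \left(\frac{10}{3} - 18047\right) + 21259 = - \frac{54131}{3} + 21259 = \frac{9646}{3}$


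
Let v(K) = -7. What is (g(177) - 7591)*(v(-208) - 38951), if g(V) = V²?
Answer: -924785004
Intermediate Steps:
(g(177) - 7591)*(v(-208) - 38951) = (177² - 7591)*(-7 - 38951) = (31329 - 7591)*(-38958) = 23738*(-38958) = -924785004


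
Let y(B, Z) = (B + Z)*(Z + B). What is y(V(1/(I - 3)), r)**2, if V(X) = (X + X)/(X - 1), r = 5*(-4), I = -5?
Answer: 1003875856/6561 ≈ 1.5301e+5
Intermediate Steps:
r = -20
V(X) = 2*X/(-1 + X) (V(X) = (2*X)/(-1 + X) = 2*X/(-1 + X))
y(B, Z) = (B + Z)**2 (y(B, Z) = (B + Z)*(B + Z) = (B + Z)**2)
y(V(1/(I - 3)), r)**2 = ((2/((-5 - 3)*(-1 + 1/(-5 - 3))) - 20)**2)**2 = ((2/(-8*(-1 + 1/(-8))) - 20)**2)**2 = ((2*(-1/8)/(-1 - 1/8) - 20)**2)**2 = ((2*(-1/8)/(-9/8) - 20)**2)**2 = ((2*(-1/8)*(-8/9) - 20)**2)**2 = ((2/9 - 20)**2)**2 = ((-178/9)**2)**2 = (31684/81)**2 = 1003875856/6561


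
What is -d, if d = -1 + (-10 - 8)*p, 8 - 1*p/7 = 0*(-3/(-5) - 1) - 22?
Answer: 3781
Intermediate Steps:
p = 210 (p = 56 - 7*(0*(-3/(-5) - 1) - 22) = 56 - 7*(0*(-3*(-1/5) - 1) - 22) = 56 - 7*(0*(3/5 - 1) - 22) = 56 - 7*(0*(-2/5) - 22) = 56 - 7*(0 - 22) = 56 - 7*(-22) = 56 + 154 = 210)
d = -3781 (d = -1 + (-10 - 8)*210 = -1 - 18*210 = -1 - 3780 = -3781)
-d = -1*(-3781) = 3781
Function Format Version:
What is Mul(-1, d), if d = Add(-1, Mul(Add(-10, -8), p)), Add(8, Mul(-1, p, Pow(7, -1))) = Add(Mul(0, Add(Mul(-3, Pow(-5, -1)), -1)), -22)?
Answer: 3781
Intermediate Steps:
p = 210 (p = Add(56, Mul(-7, Add(Mul(0, Add(Mul(-3, Pow(-5, -1)), -1)), -22))) = Add(56, Mul(-7, Add(Mul(0, Add(Mul(-3, Rational(-1, 5)), -1)), -22))) = Add(56, Mul(-7, Add(Mul(0, Add(Rational(3, 5), -1)), -22))) = Add(56, Mul(-7, Add(Mul(0, Rational(-2, 5)), -22))) = Add(56, Mul(-7, Add(0, -22))) = Add(56, Mul(-7, -22)) = Add(56, 154) = 210)
d = -3781 (d = Add(-1, Mul(Add(-10, -8), 210)) = Add(-1, Mul(-18, 210)) = Add(-1, -3780) = -3781)
Mul(-1, d) = Mul(-1, -3781) = 3781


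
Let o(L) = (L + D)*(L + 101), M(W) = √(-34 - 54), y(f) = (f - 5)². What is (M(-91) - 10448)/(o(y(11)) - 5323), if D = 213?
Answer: -5224/14395 + I*√22/14395 ≈ -0.3629 + 0.00032584*I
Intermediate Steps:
y(f) = (-5 + f)²
M(W) = 2*I*√22 (M(W) = √(-88) = 2*I*√22)
o(L) = (101 + L)*(213 + L) (o(L) = (L + 213)*(L + 101) = (213 + L)*(101 + L) = (101 + L)*(213 + L))
(M(-91) - 10448)/(o(y(11)) - 5323) = (2*I*√22 - 10448)/((21513 + ((-5 + 11)²)² + 314*(-5 + 11)²) - 5323) = (-10448 + 2*I*√22)/((21513 + (6²)² + 314*6²) - 5323) = (-10448 + 2*I*√22)/((21513 + 36² + 314*36) - 5323) = (-10448 + 2*I*√22)/((21513 + 1296 + 11304) - 5323) = (-10448 + 2*I*√22)/(34113 - 5323) = (-10448 + 2*I*√22)/28790 = (-10448 + 2*I*√22)*(1/28790) = -5224/14395 + I*√22/14395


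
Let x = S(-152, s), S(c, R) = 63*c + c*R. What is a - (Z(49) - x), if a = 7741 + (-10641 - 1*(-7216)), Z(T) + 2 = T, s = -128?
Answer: 14149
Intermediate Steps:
Z(T) = -2 + T
S(c, R) = 63*c + R*c
x = 9880 (x = -152*(63 - 128) = -152*(-65) = 9880)
a = 4316 (a = 7741 + (-10641 + 7216) = 7741 - 3425 = 4316)
a - (Z(49) - x) = 4316 - ((-2 + 49) - 1*9880) = 4316 - (47 - 9880) = 4316 - 1*(-9833) = 4316 + 9833 = 14149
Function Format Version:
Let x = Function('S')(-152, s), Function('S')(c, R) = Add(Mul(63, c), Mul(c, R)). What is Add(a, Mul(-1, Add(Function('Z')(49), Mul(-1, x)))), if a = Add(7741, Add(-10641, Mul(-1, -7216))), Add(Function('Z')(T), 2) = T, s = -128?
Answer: 14149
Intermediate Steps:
Function('Z')(T) = Add(-2, T)
Function('S')(c, R) = Add(Mul(63, c), Mul(R, c))
x = 9880 (x = Mul(-152, Add(63, -128)) = Mul(-152, -65) = 9880)
a = 4316 (a = Add(7741, Add(-10641, 7216)) = Add(7741, -3425) = 4316)
Add(a, Mul(-1, Add(Function('Z')(49), Mul(-1, x)))) = Add(4316, Mul(-1, Add(Add(-2, 49), Mul(-1, 9880)))) = Add(4316, Mul(-1, Add(47, -9880))) = Add(4316, Mul(-1, -9833)) = Add(4316, 9833) = 14149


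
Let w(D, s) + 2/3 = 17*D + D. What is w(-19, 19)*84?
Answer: -28784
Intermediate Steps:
w(D, s) = -2/3 + 18*D (w(D, s) = -2/3 + (17*D + D) = -2/3 + 18*D)
w(-19, 19)*84 = (-2/3 + 18*(-19))*84 = (-2/3 - 342)*84 = -1028/3*84 = -28784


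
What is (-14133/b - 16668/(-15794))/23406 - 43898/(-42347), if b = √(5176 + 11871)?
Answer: 542910179/523705349 - 4711*√17047/133000694 ≈ 1.0320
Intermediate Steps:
b = √17047 ≈ 130.56
(-14133/b - 16668/(-15794))/23406 - 43898/(-42347) = (-14133*√17047/17047 - 16668/(-15794))/23406 - 43898/(-42347) = (-14133*√17047/17047 - 16668*(-1/15794))*(1/23406) - 43898*(-1/42347) = (-14133*√17047/17047 + 8334/7897)*(1/23406) + 934/901 = (8334/7897 - 14133*√17047/17047)*(1/23406) + 934/901 = (1389/30806197 - 4711*√17047/133000694) + 934/901 = 542910179/523705349 - 4711*√17047/133000694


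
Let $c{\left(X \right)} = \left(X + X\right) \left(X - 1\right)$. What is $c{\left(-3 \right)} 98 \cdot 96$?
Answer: $225792$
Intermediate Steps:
$c{\left(X \right)} = 2 X \left(-1 + X\right)$
$c{\left(-3 \right)} 98 \cdot 96 = 2 \left(-3\right) \left(-1 - 3\right) 98 \cdot 96 = 2 \left(-3\right) \left(-4\right) 98 \cdot 96 = 24 \cdot 98 \cdot 96 = 2352 \cdot 96 = 225792$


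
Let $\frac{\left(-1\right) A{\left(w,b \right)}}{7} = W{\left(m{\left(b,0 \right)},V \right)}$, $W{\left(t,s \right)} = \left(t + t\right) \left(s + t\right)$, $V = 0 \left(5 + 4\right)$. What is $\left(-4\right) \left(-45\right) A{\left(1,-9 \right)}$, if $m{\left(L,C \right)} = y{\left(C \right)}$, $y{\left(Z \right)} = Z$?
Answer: $0$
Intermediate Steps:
$m{\left(L,C \right)} = C$
$V = 0$ ($V = 0 \cdot 9 = 0$)
$W{\left(t,s \right)} = 2 t \left(s + t\right)$
$A{\left(w,b \right)} = 0$ ($A{\left(w,b \right)} = - 7 \cdot 2 \cdot 0 \left(0 + 0\right) = - 7 \cdot 2 \cdot 0 \cdot 0 = \left(-7\right) 0 = 0$)
$\left(-4\right) \left(-45\right) A{\left(1,-9 \right)} = \left(-4\right) \left(-45\right) 0 = 180 \cdot 0 = 0$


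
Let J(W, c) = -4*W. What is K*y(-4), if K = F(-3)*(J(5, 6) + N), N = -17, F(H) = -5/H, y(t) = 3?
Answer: -185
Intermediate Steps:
K = -185/3 (K = (-5/(-3))*(-4*5 - 17) = (-5*(-⅓))*(-20 - 17) = (5/3)*(-37) = -185/3 ≈ -61.667)
K*y(-4) = -185/3*3 = -185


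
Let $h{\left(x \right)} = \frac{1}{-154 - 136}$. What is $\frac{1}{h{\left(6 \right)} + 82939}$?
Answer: $\frac{290}{24052309} \approx 1.2057 \cdot 10^{-5}$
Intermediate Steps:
$h{\left(x \right)} = - \frac{1}{290}$ ($h{\left(x \right)} = \frac{1}{-290} = - \frac{1}{290}$)
$\frac{1}{h{\left(6 \right)} + 82939} = \frac{1}{- \frac{1}{290} + 82939} = \frac{1}{\frac{24052309}{290}} = \frac{290}{24052309}$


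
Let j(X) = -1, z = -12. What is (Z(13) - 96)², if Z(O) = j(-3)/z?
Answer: 1324801/144 ≈ 9200.0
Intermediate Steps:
Z(O) = 1/12 (Z(O) = -1/(-12) = -1*(-1/12) = 1/12)
(Z(13) - 96)² = (1/12 - 96)² = (-1151/12)² = 1324801/144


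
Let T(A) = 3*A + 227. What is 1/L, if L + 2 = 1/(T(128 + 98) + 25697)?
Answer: -26602/53203 ≈ -0.50001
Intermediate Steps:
T(A) = 227 + 3*A
L = -53203/26602 (L = -2 + 1/((227 + 3*(128 + 98)) + 25697) = -2 + 1/((227 + 3*226) + 25697) = -2 + 1/((227 + 678) + 25697) = -2 + 1/(905 + 25697) = -2 + 1/26602 = -53203/26602 ≈ -2.0000)
1/L = 1/(-53203/26602) = -26602/53203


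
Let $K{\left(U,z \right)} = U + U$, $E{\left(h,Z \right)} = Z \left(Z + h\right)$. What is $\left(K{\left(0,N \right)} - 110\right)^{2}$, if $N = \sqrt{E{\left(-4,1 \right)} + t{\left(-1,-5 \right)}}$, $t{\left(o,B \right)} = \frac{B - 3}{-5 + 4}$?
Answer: $12100$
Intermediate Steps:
$t{\left(o,B \right)} = 3 - B$ ($t{\left(o,B \right)} = \frac{-3 + B}{-1} = \left(-3 + B\right) \left(-1\right) = 3 - B$)
$N = \sqrt{5}$ ($N = \sqrt{1 \left(1 - 4\right) + \left(3 - -5\right)} = \sqrt{1 \left(-3\right) + \left(3 + 5\right)} = \sqrt{-3 + 8} = \sqrt{5} \approx 2.2361$)
$K{\left(U,z \right)} = 2 U$
$\left(K{\left(0,N \right)} - 110\right)^{2} = \left(2 \cdot 0 - 110\right)^{2} = \left(0 - 110\right)^{2} = \left(-110\right)^{2} = 12100$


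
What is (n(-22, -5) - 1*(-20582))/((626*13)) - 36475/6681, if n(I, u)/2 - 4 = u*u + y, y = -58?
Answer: -79856353/27184989 ≈ -2.9375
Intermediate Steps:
n(I, u) = -108 + 2*u² (n(I, u) = 8 + 2*(u*u - 58) = 8 + 2*(u² - 58) = 8 + 2*(-58 + u²) = 8 + (-116 + 2*u²) = -108 + 2*u²)
(n(-22, -5) - 1*(-20582))/((626*13)) - 36475/6681 = ((-108 + 2*(-5)²) - 1*(-20582))/((626*13)) - 36475/6681 = ((-108 + 2*25) + 20582)/8138 - 36475*1/6681 = ((-108 + 50) + 20582)*(1/8138) - 36475/6681 = (-58 + 20582)*(1/8138) - 36475/6681 = 20524*(1/8138) - 36475/6681 = 10262/4069 - 36475/6681 = -79856353/27184989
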